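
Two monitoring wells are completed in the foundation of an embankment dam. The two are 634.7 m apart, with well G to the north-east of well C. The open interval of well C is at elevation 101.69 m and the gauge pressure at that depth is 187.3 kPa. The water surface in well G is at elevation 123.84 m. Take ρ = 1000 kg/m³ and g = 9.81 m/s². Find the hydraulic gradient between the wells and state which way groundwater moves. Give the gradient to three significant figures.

Pressure head at well C: ψ = P/(ρg) = 187.3×1000 / (1000 × 9.81) = 19.09 m.
Total head at well C: h = z + ψ = 101.69 + 19.09 = 120.78 m.
Total head at well G: h = 123.84 m (water level in the piezometer is the total head).
Head difference: h(well C) − h(well G) = 120.78 − 123.84 = -3.06 m.
Hydraulic gradient: i = |Δh| / L = 3.06 / 634.7 = 0.00482.
Flow is from higher to lower head: from well G toward well C, i.e. toward the south-west.

i ≈ 0.00482; groundwater flows toward the south-west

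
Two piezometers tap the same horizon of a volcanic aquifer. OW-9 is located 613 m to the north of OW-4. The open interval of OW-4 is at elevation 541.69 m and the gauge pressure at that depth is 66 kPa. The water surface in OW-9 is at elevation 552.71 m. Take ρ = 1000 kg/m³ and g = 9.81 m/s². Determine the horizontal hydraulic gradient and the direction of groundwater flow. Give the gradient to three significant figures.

i ≈ 0.00700; groundwater flows toward the south

Pressure head at OW-4: ψ = P/(ρg) = 66×1000 / (1000 × 9.81) = 6.73 m.
Total head at OW-4: h = z + ψ = 541.69 + 6.73 = 548.42 m.
Total head at OW-9: h = 552.71 m (water level in the piezometer is the total head).
Head difference: h(OW-4) − h(OW-9) = 548.42 − 552.71 = -4.29 m.
Hydraulic gradient: i = |Δh| / L = 4.29 / 613 = 0.00700.
Flow is from higher to lower head: from OW-9 toward OW-4, i.e. toward the south.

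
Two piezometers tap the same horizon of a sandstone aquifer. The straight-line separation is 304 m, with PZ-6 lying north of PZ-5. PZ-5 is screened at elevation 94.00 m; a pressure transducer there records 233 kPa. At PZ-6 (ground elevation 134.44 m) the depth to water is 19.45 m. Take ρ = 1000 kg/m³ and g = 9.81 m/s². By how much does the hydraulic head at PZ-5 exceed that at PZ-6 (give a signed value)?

Δh ≈ 2.76 m

Pressure head at PZ-5: ψ = P/(ρg) = 233×1000 / (1000 × 9.81) = 23.75 m.
Total head at PZ-5: h = z + ψ = 94.00 + 23.75 = 117.75 m.
Total head at PZ-6: h = 134.44 − 19.45 = 114.99 m.
Head difference: h(PZ-5) − h(PZ-6) = 117.75 − 114.99 = 2.76 m.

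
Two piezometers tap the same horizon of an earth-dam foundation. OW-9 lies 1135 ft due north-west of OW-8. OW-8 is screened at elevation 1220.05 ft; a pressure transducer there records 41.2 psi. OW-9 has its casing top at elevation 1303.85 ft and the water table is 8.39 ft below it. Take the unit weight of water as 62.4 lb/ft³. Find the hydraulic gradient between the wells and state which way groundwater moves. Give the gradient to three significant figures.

Pressure head at OW-8: ψ = 144·P/γ = 144 × 41.2 / 62.4 = 95.08 ft.
Total head at OW-8: h = z + ψ = 1220.05 + 95.08 = 1315.13 ft.
Total head at OW-9: h = 1303.85 − 8.39 = 1295.46 ft.
Head difference: h(OW-8) − h(OW-9) = 1315.13 − 1295.46 = 19.67 ft.
Hydraulic gradient: i = |Δh| / L = 19.67 / 1135 = 0.0173.
Flow is from higher to lower head: from OW-8 toward OW-9, i.e. toward the north-west.

i ≈ 0.0173; groundwater flows toward the north-west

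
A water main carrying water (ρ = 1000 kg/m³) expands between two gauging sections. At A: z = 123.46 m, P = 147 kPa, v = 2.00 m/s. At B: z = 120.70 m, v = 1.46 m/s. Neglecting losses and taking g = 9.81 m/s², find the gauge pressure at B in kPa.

P₂ ≈ 175 kPa

Pressure head at A: ψ₁ = P₁/(ρg) = 147×1000 / (1000 × 9.81) = 14.98 m.
Velocity heads: v₁²/2g = 2.00²/19.62 = 0.204 m; v₂²/2g = 1.46²/19.62 = 0.109 m.
Total head H = z₁ + ψ₁ + v₁²/2g = 123.46 + 14.98 + 0.204 = 138.64 m.
ψ₂ = H − z₂ − v₂²/2g = 138.64 − 120.70 − 0.109 = 17.83 m.
P₂ = ρgψ₂ = 1000 × 9.81 × 17.83 ≈ 175 kPa.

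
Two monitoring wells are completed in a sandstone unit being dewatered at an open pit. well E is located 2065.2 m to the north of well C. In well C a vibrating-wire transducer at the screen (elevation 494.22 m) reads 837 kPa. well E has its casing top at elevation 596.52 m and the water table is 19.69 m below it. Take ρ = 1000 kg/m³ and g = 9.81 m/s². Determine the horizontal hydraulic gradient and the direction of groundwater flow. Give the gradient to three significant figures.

i ≈ 0.00131; groundwater flows toward the north

Pressure head at well C: ψ = P/(ρg) = 837×1000 / (1000 × 9.81) = 85.32 m.
Total head at well C: h = z + ψ = 494.22 + 85.32 = 579.54 m.
Total head at well E: h = 596.52 − 19.69 = 576.83 m.
Head difference: h(well C) − h(well E) = 579.54 − 576.83 = 2.71 m.
Hydraulic gradient: i = |Δh| / L = 2.71 / 2065.2 = 0.00131.
Flow is from higher to lower head: from well C toward well E, i.e. toward the north.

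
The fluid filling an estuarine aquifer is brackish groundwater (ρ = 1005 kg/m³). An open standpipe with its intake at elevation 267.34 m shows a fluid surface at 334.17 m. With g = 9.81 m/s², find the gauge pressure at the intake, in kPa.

P ≈ 659 kPa

Pressure head ψ = h − z = 334.17 − 267.34 = 66.83 m.
P = ρgψ = 1005 × 9.81 × 66.83 = 658880 Pa ≈ 659 kPa.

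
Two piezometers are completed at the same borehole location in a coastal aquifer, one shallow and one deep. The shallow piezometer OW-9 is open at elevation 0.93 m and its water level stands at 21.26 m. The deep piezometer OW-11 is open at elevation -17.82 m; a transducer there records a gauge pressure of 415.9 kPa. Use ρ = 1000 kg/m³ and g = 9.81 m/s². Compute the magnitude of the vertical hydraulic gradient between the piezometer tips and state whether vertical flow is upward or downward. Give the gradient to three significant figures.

|i_v| ≈ 0.177; vertical flow is upward

Total head at OW-9: h = 21.26 m (water level in the standpipe).
Pressure head at OW-11: ψ = P/(ρg) = 415.9×1000 / (1000 × 9.81) = 42.40 m.
Total head at OW-11: h = z + ψ = -17.82 + 42.40 = 24.58 m.
Δh = h(OW-9) − h(OW-11) = 21.26 − 24.58 = -3.32 m.
Vertical separation Δz = 0.93 − (-17.82) = 18.75 m.
|i_v| = |Δh| / Δz = 3.32 / 18.75 = 0.177.
Head is higher in the deep piezometer, so vertical flow is upward (discharge condition).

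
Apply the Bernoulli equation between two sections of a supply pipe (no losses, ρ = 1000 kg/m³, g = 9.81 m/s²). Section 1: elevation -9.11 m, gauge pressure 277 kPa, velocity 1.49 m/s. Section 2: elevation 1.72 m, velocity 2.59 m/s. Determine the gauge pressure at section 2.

Pressure head at 1: ψ₁ = P₁/(ρg) = 277×1000 / (1000 × 9.81) = 28.24 m.
Velocity heads: v₁²/2g = 1.49²/19.62 = 0.113 m; v₂²/2g = 2.59²/19.62 = 0.342 m.
Total head H = z₁ + ψ₁ + v₁²/2g = -9.11 + 28.24 + 0.113 = 19.24 m.
ψ₂ = H − z₂ − v₂²/2g = 19.24 − 1.72 − 0.342 = 17.18 m.
P₂ = ρgψ₂ = 1000 × 9.81 × 17.18 ≈ 169 kPa.

P₂ ≈ 169 kPa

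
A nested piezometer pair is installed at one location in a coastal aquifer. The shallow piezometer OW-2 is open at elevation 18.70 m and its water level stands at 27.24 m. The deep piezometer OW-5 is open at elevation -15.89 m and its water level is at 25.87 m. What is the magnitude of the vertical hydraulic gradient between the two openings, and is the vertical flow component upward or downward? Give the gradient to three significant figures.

|i_v| ≈ 0.0396; vertical flow is downward

Total head at OW-2: h = 27.24 m (water level in the standpipe).
Total head at OW-5: h = 25.87 m.
Δh = h(OW-2) − h(OW-5) = 27.24 − 25.87 = 1.37 m.
Vertical separation Δz = 18.70 − (-15.89) = 34.59 m.
|i_v| = |Δh| / Δz = 1.37 / 34.59 = 0.0396.
Head is higher in the shallow piezometer, so vertical flow is downward (recharge condition).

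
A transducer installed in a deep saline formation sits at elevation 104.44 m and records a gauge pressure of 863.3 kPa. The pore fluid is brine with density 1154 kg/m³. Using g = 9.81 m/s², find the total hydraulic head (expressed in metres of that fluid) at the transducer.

h ≈ 180.70 m

ψ = P/(ρg) = 863.3×1000 / (1154 × 9.81) = 76.26 m.
h = z + ψ = 104.44 + 76.26 = 180.70 m.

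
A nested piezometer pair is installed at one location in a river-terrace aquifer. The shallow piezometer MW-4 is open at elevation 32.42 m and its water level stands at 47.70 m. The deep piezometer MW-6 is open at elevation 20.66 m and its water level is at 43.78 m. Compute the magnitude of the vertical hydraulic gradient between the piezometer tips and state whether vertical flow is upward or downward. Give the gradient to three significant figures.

|i_v| ≈ 0.333; vertical flow is downward

Total head at MW-4: h = 47.70 m (water level in the standpipe).
Total head at MW-6: h = 43.78 m.
Δh = h(MW-4) − h(MW-6) = 47.70 − 43.78 = 3.92 m.
Vertical separation Δz = 32.42 − 20.66 = 11.76 m.
|i_v| = |Δh| / Δz = 3.92 / 11.76 = 0.333.
Head is higher in the shallow piezometer, so vertical flow is downward (recharge condition).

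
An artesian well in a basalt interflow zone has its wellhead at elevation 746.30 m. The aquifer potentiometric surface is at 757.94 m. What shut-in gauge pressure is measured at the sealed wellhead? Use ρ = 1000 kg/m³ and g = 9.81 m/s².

Head above the cap: Δh = 757.94 − 746.30 = 11.64 m.
P = ρgΔh = 1000 × 9.81 × 11.64 = 114188 Pa ≈ 114 kPa.

P ≈ 114 kPa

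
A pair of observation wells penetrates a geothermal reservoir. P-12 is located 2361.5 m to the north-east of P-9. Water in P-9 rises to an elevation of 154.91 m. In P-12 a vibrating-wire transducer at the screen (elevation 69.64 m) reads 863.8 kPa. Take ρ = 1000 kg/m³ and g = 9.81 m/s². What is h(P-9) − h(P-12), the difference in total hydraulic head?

Δh ≈ -2.78 m

Total head at P-9: h = 154.91 m (water level in the piezometer is the total head).
Pressure head at P-12: ψ = P/(ρg) = 863.8×1000 / (1000 × 9.81) = 88.05 m.
Total head at P-12: h = z + ψ = 69.64 + 88.05 = 157.69 m.
Head difference: h(P-9) − h(P-12) = 154.91 − 157.69 = -2.78 m.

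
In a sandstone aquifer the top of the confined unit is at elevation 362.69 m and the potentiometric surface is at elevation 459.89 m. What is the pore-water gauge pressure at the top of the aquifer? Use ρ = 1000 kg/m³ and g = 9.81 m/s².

Pressure head at the aquifer top: ψ = h − z = 459.89 − 362.69 = 97.20 m.
P = ρgψ = 1000 × 9.81 × 97.20 = 953532 Pa ≈ 954 kPa.

P ≈ 954 kPa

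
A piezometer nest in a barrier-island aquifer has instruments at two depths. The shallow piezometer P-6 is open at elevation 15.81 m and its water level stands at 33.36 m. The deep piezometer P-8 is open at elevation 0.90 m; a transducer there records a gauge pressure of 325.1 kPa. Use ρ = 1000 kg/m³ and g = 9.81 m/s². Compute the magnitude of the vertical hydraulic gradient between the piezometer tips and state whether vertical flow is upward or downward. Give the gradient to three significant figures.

Total head at P-6: h = 33.36 m (water level in the standpipe).
Pressure head at P-8: ψ = P/(ρg) = 325.1×1000 / (1000 × 9.81) = 33.14 m.
Total head at P-8: h = z + ψ = 0.90 + 33.14 = 34.04 m.
Δh = h(P-6) − h(P-8) = 33.36 − 34.04 = -0.68 m.
Vertical separation Δz = 15.81 − 0.90 = 14.91 m.
|i_v| = |Δh| / Δz = 0.68 / 14.91 = 0.0456.
Head is higher in the deep piezometer, so vertical flow is upward (discharge condition).

|i_v| ≈ 0.0456; vertical flow is upward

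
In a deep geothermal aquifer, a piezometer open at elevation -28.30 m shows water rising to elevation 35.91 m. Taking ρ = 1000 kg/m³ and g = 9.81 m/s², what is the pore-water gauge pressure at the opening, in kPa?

Pressure head ψ = h − z = 35.91 − (-28.30) = 64.21 m.
P = ρgψ = 1000 × 9.81 × 64.21 = 629900 Pa ≈ 630 kPa.

P ≈ 630 kPa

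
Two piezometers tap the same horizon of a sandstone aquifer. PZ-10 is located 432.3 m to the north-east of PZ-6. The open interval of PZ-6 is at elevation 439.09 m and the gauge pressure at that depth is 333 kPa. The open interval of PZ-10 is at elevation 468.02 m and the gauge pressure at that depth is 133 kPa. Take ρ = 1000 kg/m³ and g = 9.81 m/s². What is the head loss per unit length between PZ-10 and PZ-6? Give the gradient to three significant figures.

i ≈ 0.0198 m/m

Pressure head at PZ-6: ψ = P/(ρg) = 333×1000 / (1000 × 9.81) = 33.94 m.
Total head at PZ-6: h = z + ψ = 439.09 + 33.94 = 473.03 m.
Pressure head at PZ-10: ψ = P/(ρg) = 133×1000 / (1000 × 9.81) = 13.56 m.
Total head at PZ-10: h = z + ψ = 468.02 + 13.56 = 481.58 m.
Head difference: h(PZ-6) − h(PZ-10) = 473.03 − 481.58 = -8.55 m.
Hydraulic gradient: i = |Δh| / L = 8.55 / 432.3 = 0.0198.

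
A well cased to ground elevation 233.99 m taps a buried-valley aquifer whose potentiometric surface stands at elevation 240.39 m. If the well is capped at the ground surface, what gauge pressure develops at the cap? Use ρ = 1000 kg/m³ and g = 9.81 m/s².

Head above the cap: Δh = 240.39 − 233.99 = 6.40 m.
P = ρgΔh = 1000 × 9.81 × 6.40 = 62784 Pa ≈ 62.8 kPa.

P ≈ 62.8 kPa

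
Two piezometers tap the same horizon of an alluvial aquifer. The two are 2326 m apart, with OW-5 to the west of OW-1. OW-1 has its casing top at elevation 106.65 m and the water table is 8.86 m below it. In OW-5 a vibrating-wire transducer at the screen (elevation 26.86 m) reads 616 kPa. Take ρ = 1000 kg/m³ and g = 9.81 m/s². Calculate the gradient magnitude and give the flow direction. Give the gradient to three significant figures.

Total head at OW-1: h = 106.65 − 8.86 = 97.79 m.
Pressure head at OW-5: ψ = P/(ρg) = 616×1000 / (1000 × 9.81) = 62.79 m.
Total head at OW-5: h = z + ψ = 26.86 + 62.79 = 89.65 m.
Head difference: h(OW-1) − h(OW-5) = 97.79 − 89.65 = 8.14 m.
Hydraulic gradient: i = |Δh| / L = 8.14 / 2326 = 0.00350.
Flow is from higher to lower head: from OW-1 toward OW-5, i.e. toward the west.

i ≈ 0.00350; groundwater flows toward the west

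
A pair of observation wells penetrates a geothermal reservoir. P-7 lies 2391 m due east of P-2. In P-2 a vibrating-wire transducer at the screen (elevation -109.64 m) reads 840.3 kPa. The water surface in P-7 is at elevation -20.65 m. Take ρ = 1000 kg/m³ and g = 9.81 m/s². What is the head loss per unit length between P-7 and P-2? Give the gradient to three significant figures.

Pressure head at P-2: ψ = P/(ρg) = 840.3×1000 / (1000 × 9.81) = 85.66 m.
Total head at P-2: h = z + ψ = -109.64 + 85.66 = -23.98 m.
Total head at P-7: h = -20.65 m (water level in the piezometer is the total head).
Head difference: h(P-2) − h(P-7) = -23.98 − (-20.65) = -3.33 m.
Hydraulic gradient: i = |Δh| / L = 3.33 / 2391 = 0.00139.

i ≈ 0.00139 m/m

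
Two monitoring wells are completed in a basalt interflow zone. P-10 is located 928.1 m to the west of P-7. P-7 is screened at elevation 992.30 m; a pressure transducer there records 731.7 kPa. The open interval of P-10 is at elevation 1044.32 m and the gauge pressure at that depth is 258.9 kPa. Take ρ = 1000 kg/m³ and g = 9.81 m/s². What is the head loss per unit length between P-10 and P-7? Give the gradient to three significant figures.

i ≈ 0.00412 m/m

Pressure head at P-7: ψ = P/(ρg) = 731.7×1000 / (1000 × 9.81) = 74.59 m.
Total head at P-7: h = z + ψ = 992.30 + 74.59 = 1066.89 m.
Pressure head at P-10: ψ = P/(ρg) = 258.9×1000 / (1000 × 9.81) = 26.39 m.
Total head at P-10: h = z + ψ = 1044.32 + 26.39 = 1070.71 m.
Head difference: h(P-7) − h(P-10) = 1066.89 − 1070.71 = -3.82 m.
Hydraulic gradient: i = |Δh| / L = 3.82 / 928.1 = 0.00412.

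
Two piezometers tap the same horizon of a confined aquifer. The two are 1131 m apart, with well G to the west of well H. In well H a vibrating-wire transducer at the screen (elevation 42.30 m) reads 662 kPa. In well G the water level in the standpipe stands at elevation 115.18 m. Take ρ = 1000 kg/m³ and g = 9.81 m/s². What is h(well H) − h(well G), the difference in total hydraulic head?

Pressure head at well H: ψ = P/(ρg) = 662×1000 / (1000 × 9.81) = 67.48 m.
Total head at well H: h = z + ψ = 42.30 + 67.48 = 109.78 m.
Total head at well G: h = 115.18 m (water level in the piezometer is the total head).
Head difference: h(well H) − h(well G) = 109.78 − 115.18 = -5.40 m.

Δh ≈ -5.40 m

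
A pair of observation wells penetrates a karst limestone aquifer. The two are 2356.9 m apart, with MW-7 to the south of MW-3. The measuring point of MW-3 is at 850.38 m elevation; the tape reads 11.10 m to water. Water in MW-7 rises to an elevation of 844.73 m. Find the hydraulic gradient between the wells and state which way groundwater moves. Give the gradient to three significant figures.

i ≈ 0.00231; groundwater flows toward the north

Total head at MW-3: h = 850.38 − 11.10 = 839.28 m.
Total head at MW-7: h = 844.73 m (water level in the piezometer is the total head).
Head difference: h(MW-3) − h(MW-7) = 839.28 − 844.73 = -5.45 m.
Hydraulic gradient: i = |Δh| / L = 5.45 / 2356.9 = 0.00231.
Flow is from higher to lower head: from MW-7 toward MW-3, i.e. toward the north.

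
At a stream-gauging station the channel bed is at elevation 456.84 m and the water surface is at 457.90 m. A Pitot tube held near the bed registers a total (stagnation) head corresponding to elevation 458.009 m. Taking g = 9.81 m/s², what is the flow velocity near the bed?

Near the bed, under hydrostatic conditions, the piezometric head (z + ψ) equals the free-surface elevation, 457.90 m.
Velocity head = total − piezometric = 458.009 − 457.90 = 0.109 m.
v = √(2g·h_v) = √(2 × 9.81 × 0.109) = 1.46 m/s.

v ≈ 1.46 m/s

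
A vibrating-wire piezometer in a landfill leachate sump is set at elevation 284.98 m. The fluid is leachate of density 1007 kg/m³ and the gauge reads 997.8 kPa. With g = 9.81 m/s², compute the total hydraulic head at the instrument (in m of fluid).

h ≈ 385.99 m

ψ = P/(ρg) = 997.8×1000 / (1007 × 9.81) = 101.01 m.
h = z + ψ = 284.98 + 101.01 = 385.99 m.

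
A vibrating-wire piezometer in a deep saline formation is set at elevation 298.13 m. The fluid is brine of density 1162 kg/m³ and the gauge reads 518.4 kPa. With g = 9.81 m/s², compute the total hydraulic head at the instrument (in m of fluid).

h ≈ 343.61 m

ψ = P/(ρg) = 518.4×1000 / (1162 × 9.81) = 45.48 m.
h = z + ψ = 298.13 + 45.48 = 343.61 m.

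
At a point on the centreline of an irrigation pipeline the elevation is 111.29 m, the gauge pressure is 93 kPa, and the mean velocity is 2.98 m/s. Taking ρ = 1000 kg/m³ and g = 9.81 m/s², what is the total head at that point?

Pressure head ψ = P/(ρg) = 93×1000 / (1000 × 9.81) = 9.48 m.
Velocity head = v²/(2g) = 2.98² / (2 × 9.81) = 0.453 m.
h = z + ψ + v²/(2g) = 111.29 + 9.48 + 0.453 = 121.22 m.

h ≈ 121.22 m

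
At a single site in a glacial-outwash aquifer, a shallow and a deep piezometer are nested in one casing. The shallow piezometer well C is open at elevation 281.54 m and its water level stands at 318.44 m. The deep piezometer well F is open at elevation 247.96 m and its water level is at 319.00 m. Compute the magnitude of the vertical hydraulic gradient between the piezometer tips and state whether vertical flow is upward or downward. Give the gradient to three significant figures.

Total head at well C: h = 318.44 m (water level in the standpipe).
Total head at well F: h = 319.00 m.
Δh = h(well C) − h(well F) = 318.44 − 319.00 = -0.56 m.
Vertical separation Δz = 281.54 − 247.96 = 33.58 m.
|i_v| = |Δh| / Δz = 0.56 / 33.58 = 0.0167.
Head is higher in the deep piezometer, so vertical flow is upward (discharge condition).

|i_v| ≈ 0.0167; vertical flow is upward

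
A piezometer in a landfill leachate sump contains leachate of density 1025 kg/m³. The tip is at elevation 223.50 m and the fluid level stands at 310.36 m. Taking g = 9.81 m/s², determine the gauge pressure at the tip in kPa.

P ≈ 873 kPa

Pressure head ψ = h − z = 310.36 − 223.50 = 86.86 m.
P = ρgψ = 1025 × 9.81 × 86.86 = 873399 Pa ≈ 873 kPa.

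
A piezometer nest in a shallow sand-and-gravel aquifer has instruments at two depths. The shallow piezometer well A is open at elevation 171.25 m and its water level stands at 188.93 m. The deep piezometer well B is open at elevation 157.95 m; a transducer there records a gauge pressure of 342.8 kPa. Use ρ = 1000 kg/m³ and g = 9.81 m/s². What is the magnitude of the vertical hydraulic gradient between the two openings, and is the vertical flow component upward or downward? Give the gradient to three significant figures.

Total head at well A: h = 188.93 m (water level in the standpipe).
Pressure head at well B: ψ = P/(ρg) = 342.8×1000 / (1000 × 9.81) = 34.94 m.
Total head at well B: h = z + ψ = 157.95 + 34.94 = 192.89 m.
Δh = h(well A) − h(well B) = 188.93 − 192.89 = -3.96 m.
Vertical separation Δz = 171.25 − 157.95 = 13.30 m.
|i_v| = |Δh| / Δz = 3.96 / 13.30 = 0.298.
Head is higher in the deep piezometer, so vertical flow is upward (discharge condition).

|i_v| ≈ 0.298; vertical flow is upward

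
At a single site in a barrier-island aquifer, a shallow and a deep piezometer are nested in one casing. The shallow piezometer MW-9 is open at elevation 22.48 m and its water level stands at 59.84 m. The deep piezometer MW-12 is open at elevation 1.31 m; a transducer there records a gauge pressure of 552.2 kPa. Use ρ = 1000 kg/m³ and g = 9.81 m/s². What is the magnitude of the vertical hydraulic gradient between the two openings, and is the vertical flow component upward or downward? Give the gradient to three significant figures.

Total head at MW-9: h = 59.84 m (water level in the standpipe).
Pressure head at MW-12: ψ = P/(ρg) = 552.2×1000 / (1000 × 9.81) = 56.29 m.
Total head at MW-12: h = z + ψ = 1.31 + 56.29 = 57.60 m.
Δh = h(MW-9) − h(MW-12) = 59.84 − 57.60 = 2.24 m.
Vertical separation Δz = 22.48 − 1.31 = 21.17 m.
|i_v| = |Δh| / Δz = 2.24 / 21.17 = 0.106.
Head is higher in the shallow piezometer, so vertical flow is downward (recharge condition).

|i_v| ≈ 0.106; vertical flow is downward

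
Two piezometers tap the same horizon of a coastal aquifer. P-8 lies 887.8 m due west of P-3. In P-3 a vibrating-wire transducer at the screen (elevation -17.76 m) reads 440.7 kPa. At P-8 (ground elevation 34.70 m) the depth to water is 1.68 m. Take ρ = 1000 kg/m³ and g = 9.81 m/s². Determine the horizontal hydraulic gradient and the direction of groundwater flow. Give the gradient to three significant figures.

Pressure head at P-3: ψ = P/(ρg) = 440.7×1000 / (1000 × 9.81) = 44.92 m.
Total head at P-3: h = z + ψ = -17.76 + 44.92 = 27.16 m.
Total head at P-8: h = 34.70 − 1.68 = 33.02 m.
Head difference: h(P-3) − h(P-8) = 27.16 − 33.02 = -5.86 m.
Hydraulic gradient: i = |Δh| / L = 5.86 / 887.8 = 0.00660.
Flow is from higher to lower head: from P-8 toward P-3, i.e. toward the east.

i ≈ 0.00660; groundwater flows toward the east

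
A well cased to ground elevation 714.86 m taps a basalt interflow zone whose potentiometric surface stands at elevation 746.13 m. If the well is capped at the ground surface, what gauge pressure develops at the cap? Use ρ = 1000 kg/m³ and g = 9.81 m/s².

P ≈ 307 kPa

Head above the cap: Δh = 746.13 − 714.86 = 31.27 m.
P = ρgΔh = 1000 × 9.81 × 31.27 = 306759 Pa ≈ 307 kPa.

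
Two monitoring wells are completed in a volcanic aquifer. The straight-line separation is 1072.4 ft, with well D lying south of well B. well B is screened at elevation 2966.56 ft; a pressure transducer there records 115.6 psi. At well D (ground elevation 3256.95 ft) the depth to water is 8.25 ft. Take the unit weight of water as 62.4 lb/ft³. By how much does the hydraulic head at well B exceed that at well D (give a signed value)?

Pressure head at well B: ψ = 144·P/γ = 144 × 115.6 / 62.4 = 266.77 ft.
Total head at well B: h = z + ψ = 2966.56 + 266.77 = 3233.33 ft.
Total head at well D: h = 3256.95 − 8.25 = 3248.70 ft.
Head difference: h(well B) − h(well D) = 3233.33 − 3248.70 = -15.37 ft.

Δh ≈ -15.37 ft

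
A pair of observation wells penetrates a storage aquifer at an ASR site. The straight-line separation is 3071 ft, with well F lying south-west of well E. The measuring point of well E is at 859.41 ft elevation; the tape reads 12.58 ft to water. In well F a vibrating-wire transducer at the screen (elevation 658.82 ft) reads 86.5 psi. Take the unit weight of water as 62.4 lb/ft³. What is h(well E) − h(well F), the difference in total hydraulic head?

Δh ≈ -11.61 ft

Total head at well E: h = 859.41 − 12.58 = 846.83 ft.
Pressure head at well F: ψ = 144·P/γ = 144 × 86.5 / 62.4 = 199.62 ft.
Total head at well F: h = z + ψ = 658.82 + 199.62 = 858.44 ft.
Head difference: h(well E) − h(well F) = 846.83 − 858.44 = -11.61 ft.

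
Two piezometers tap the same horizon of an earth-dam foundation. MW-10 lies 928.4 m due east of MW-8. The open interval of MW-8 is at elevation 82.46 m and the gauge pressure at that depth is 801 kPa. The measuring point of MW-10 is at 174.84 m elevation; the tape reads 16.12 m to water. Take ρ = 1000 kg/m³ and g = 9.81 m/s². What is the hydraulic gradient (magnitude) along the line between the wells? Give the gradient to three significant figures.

Pressure head at MW-8: ψ = P/(ρg) = 801×1000 / (1000 × 9.81) = 81.65 m.
Total head at MW-8: h = z + ψ = 82.46 + 81.65 = 164.11 m.
Total head at MW-10: h = 174.84 − 16.12 = 158.72 m.
Head difference: h(MW-8) − h(MW-10) = 164.11 − 158.72 = 5.39 m.
Hydraulic gradient: i = |Δh| / L = 5.39 / 928.4 = 0.00581.

i ≈ 0.00581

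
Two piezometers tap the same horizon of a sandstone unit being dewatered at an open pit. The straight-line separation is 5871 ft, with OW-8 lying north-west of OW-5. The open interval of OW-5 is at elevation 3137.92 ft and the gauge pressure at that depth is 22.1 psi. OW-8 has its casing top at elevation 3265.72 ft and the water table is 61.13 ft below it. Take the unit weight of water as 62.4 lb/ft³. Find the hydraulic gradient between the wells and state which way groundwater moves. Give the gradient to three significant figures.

i ≈ 0.00267; groundwater flows toward the south-east

Pressure head at OW-5: ψ = 144·P/γ = 144 × 22.1 / 62.4 = 51.00 ft.
Total head at OW-5: h = z + ψ = 3137.92 + 51.00 = 3188.92 ft.
Total head at OW-8: h = 3265.72 − 61.13 = 3204.59 ft.
Head difference: h(OW-5) − h(OW-8) = 3188.92 − 3204.59 = -15.67 ft.
Hydraulic gradient: i = |Δh| / L = 15.67 / 5871 = 0.00267.
Flow is from higher to lower head: from OW-8 toward OW-5, i.e. toward the south-east.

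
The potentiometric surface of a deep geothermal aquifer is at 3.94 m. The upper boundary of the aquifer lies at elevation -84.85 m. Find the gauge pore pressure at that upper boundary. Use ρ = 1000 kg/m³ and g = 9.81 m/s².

P ≈ 871 kPa

Pressure head at the aquifer top: ψ = h − z = 3.94 − (-84.85) = 88.79 m.
P = ρgψ = 1000 × 9.81 × 88.79 = 871030 Pa ≈ 871 kPa.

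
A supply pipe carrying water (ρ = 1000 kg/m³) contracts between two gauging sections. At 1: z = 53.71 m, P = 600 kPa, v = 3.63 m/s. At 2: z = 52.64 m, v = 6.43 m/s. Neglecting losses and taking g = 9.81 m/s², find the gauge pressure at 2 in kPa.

Pressure head at 1: ψ₁ = P₁/(ρg) = 600×1000 / (1000 × 9.81) = 61.16 m.
Velocity heads: v₁²/2g = 3.63²/19.62 = 0.672 m; v₂²/2g = 6.43²/19.62 = 2.107 m.
Total head H = z₁ + ψ₁ + v₁²/2g = 53.71 + 61.16 + 0.672 = 115.54 m.
ψ₂ = H − z₂ − v₂²/2g = 115.54 − 52.64 − 2.107 = 60.79 m.
P₂ = ρgψ₂ = 1000 × 9.81 × 60.79 ≈ 596 kPa.

P₂ ≈ 596 kPa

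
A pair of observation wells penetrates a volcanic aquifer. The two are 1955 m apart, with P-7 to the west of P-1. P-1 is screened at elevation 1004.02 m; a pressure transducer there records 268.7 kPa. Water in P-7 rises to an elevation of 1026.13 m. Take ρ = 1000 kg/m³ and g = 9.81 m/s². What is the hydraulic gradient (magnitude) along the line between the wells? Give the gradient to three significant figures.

i ≈ 0.00270

Pressure head at P-1: ψ = P/(ρg) = 268.7×1000 / (1000 × 9.81) = 27.39 m.
Total head at P-1: h = z + ψ = 1004.02 + 27.39 = 1031.41 m.
Total head at P-7: h = 1026.13 m (water level in the piezometer is the total head).
Head difference: h(P-1) − h(P-7) = 1031.41 − 1026.13 = 5.28 m.
Hydraulic gradient: i = |Δh| / L = 5.28 / 1955 = 0.00270.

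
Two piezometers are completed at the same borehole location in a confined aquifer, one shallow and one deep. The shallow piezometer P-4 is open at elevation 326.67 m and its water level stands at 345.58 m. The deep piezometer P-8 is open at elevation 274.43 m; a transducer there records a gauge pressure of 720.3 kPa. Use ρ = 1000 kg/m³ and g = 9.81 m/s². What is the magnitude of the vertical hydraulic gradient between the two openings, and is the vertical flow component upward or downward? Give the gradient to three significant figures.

|i_v| ≈ 0.0436; vertical flow is upward

Total head at P-4: h = 345.58 m (water level in the standpipe).
Pressure head at P-8: ψ = P/(ρg) = 720.3×1000 / (1000 × 9.81) = 73.43 m.
Total head at P-8: h = z + ψ = 274.43 + 73.43 = 347.86 m.
Δh = h(P-4) − h(P-8) = 345.58 − 347.86 = -2.28 m.
Vertical separation Δz = 326.67 − 274.43 = 52.24 m.
|i_v| = |Δh| / Δz = 2.28 / 52.24 = 0.0436.
Head is higher in the deep piezometer, so vertical flow is upward (discharge condition).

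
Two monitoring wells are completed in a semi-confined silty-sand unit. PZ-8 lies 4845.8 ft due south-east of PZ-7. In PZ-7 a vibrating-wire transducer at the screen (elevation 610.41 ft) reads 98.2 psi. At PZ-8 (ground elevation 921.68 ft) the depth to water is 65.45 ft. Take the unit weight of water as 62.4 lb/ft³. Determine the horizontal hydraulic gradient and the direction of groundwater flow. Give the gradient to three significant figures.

i ≈ 0.00396; groundwater flows toward the north-west

Pressure head at PZ-7: ψ = 144·P/γ = 144 × 98.2 / 62.4 = 226.62 ft.
Total head at PZ-7: h = z + ψ = 610.41 + 226.62 = 837.03 ft.
Total head at PZ-8: h = 921.68 − 65.45 = 856.23 ft.
Head difference: h(PZ-7) − h(PZ-8) = 837.03 − 856.23 = -19.20 ft.
Hydraulic gradient: i = |Δh| / L = 19.20 / 4845.8 = 0.00396.
Flow is from higher to lower head: from PZ-8 toward PZ-7, i.e. toward the north-west.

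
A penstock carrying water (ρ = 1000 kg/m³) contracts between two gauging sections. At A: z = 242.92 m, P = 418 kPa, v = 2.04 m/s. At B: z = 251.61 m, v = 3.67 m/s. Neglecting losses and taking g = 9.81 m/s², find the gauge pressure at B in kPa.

Pressure head at A: ψ₁ = P₁/(ρg) = 418×1000 / (1000 × 9.81) = 42.61 m.
Velocity heads: v₁²/2g = 2.04²/19.62 = 0.212 m; v₂²/2g = 3.67²/19.62 = 0.686 m.
Total head H = z₁ + ψ₁ + v₁²/2g = 242.92 + 42.61 + 0.212 = 285.74 m.
ψ₂ = H − z₂ − v₂²/2g = 285.74 − 251.61 − 0.686 = 33.44 m.
P₂ = ρgψ₂ = 1000 × 9.81 × 33.44 ≈ 328 kPa.

P₂ ≈ 328 kPa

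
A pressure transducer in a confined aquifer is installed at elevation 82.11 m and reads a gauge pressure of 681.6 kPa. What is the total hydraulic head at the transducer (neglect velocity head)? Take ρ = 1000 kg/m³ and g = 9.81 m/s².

h ≈ 151.59 m

ψ = P/(ρg) = 681.6×1000 / (1000 × 9.81) = 69.48 m.
h = z + ψ = 82.11 + 69.48 = 151.59 m.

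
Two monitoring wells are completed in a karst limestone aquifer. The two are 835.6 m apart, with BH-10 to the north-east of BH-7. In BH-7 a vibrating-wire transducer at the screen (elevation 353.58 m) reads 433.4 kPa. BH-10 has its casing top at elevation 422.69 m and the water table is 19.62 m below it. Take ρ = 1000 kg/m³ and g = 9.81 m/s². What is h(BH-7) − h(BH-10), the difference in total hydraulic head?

Pressure head at BH-7: ψ = P/(ρg) = 433.4×1000 / (1000 × 9.81) = 44.18 m.
Total head at BH-7: h = z + ψ = 353.58 + 44.18 = 397.76 m.
Total head at BH-10: h = 422.69 − 19.62 = 403.07 m.
Head difference: h(BH-7) − h(BH-10) = 397.76 − 403.07 = -5.31 m.

Δh ≈ -5.31 m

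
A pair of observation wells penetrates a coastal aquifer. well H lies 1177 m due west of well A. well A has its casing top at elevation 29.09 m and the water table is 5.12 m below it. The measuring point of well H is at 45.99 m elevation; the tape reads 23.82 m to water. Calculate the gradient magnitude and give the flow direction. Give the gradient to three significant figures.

Total head at well A: h = 29.09 − 5.12 = 23.97 m.
Total head at well H: h = 45.99 − 23.82 = 22.17 m.
Head difference: h(well A) − h(well H) = 23.97 − 22.17 = 1.80 m.
Hydraulic gradient: i = |Δh| / L = 1.80 / 1177 = 0.00153.
Flow is from higher to lower head: from well A toward well H, i.e. toward the west.

i ≈ 0.00153; groundwater flows toward the west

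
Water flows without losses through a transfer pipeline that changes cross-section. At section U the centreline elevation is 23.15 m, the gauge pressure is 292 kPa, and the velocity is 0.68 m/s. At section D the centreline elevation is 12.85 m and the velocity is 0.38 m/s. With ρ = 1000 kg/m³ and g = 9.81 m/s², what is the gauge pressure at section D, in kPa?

P₂ ≈ 393 kPa

Pressure head at U: ψ₁ = P₁/(ρg) = 292×1000 / (1000 × 9.81) = 29.77 m.
Velocity heads: v₁²/2g = 0.68²/19.62 = 0.024 m; v₂²/2g = 0.38²/19.62 = 0.007 m.
Total head H = z₁ + ψ₁ + v₁²/2g = 23.15 + 29.77 + 0.024 = 52.94 m.
ψ₂ = H − z₂ − v₂²/2g = 52.94 − 12.85 − 0.007 = 40.08 m.
P₂ = ρgψ₂ = 1000 × 9.81 × 40.08 ≈ 393 kPa.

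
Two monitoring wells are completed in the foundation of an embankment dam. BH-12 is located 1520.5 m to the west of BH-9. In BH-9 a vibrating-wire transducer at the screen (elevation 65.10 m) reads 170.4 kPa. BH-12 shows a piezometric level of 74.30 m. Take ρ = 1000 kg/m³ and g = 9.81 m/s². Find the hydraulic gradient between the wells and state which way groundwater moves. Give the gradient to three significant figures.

i ≈ 0.00537; groundwater flows toward the west

Pressure head at BH-9: ψ = P/(ρg) = 170.4×1000 / (1000 × 9.81) = 17.37 m.
Total head at BH-9: h = z + ψ = 65.10 + 17.37 = 82.47 m.
Total head at BH-12: h = 74.30 m (water level in the piezometer is the total head).
Head difference: h(BH-9) − h(BH-12) = 82.47 − 74.30 = 8.17 m.
Hydraulic gradient: i = |Δh| / L = 8.17 / 1520.5 = 0.00537.
Flow is from higher to lower head: from BH-9 toward BH-12, i.e. toward the west.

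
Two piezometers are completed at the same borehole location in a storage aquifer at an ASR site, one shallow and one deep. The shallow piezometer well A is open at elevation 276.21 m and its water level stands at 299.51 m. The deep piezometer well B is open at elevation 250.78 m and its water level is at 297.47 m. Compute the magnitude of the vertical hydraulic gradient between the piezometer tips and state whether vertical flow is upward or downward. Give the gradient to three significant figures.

Total head at well A: h = 299.51 m (water level in the standpipe).
Total head at well B: h = 297.47 m.
Δh = h(well A) − h(well B) = 299.51 − 297.47 = 2.04 m.
Vertical separation Δz = 276.21 − 250.78 = 25.43 m.
|i_v| = |Δh| / Δz = 2.04 / 25.43 = 0.0802.
Head is higher in the shallow piezometer, so vertical flow is downward (recharge condition).

|i_v| ≈ 0.0802; vertical flow is downward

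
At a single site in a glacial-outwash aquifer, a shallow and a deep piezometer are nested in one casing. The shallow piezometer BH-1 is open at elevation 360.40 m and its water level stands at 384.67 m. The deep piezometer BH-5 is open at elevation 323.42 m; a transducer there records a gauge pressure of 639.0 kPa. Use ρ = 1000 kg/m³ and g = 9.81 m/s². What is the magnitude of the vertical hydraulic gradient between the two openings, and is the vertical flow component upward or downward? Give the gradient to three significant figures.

Total head at BH-1: h = 384.67 m (water level in the standpipe).
Pressure head at BH-5: ψ = P/(ρg) = 639.0×1000 / (1000 × 9.81) = 65.14 m.
Total head at BH-5: h = z + ψ = 323.42 + 65.14 = 388.56 m.
Δh = h(BH-1) − h(BH-5) = 384.67 − 388.56 = -3.89 m.
Vertical separation Δz = 360.40 − 323.42 = 36.98 m.
|i_v| = |Δh| / Δz = 3.89 / 36.98 = 0.105.
Head is higher in the deep piezometer, so vertical flow is upward (discharge condition).

|i_v| ≈ 0.105; vertical flow is upward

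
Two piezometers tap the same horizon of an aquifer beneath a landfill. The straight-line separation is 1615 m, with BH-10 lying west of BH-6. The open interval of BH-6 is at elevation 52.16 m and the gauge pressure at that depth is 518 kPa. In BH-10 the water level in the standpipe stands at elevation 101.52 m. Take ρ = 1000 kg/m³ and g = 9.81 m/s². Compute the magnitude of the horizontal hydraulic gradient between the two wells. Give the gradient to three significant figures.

i ≈ 0.00213

Pressure head at BH-6: ψ = P/(ρg) = 518×1000 / (1000 × 9.81) = 52.80 m.
Total head at BH-6: h = z + ψ = 52.16 + 52.80 = 104.96 m.
Total head at BH-10: h = 101.52 m (water level in the piezometer is the total head).
Head difference: h(BH-6) − h(BH-10) = 104.96 − 101.52 = 3.44 m.
Hydraulic gradient: i = |Δh| / L = 3.44 / 1615 = 0.00213.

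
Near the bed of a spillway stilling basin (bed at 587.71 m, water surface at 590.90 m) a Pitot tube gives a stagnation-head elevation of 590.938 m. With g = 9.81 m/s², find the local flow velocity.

Near the bed, under hydrostatic conditions, the piezometric head (z + ψ) equals the free-surface elevation, 590.90 m.
Velocity head = total − piezometric = 590.938 − 590.90 = 0.038 m.
v = √(2g·h_v) = √(2 × 9.81 × 0.038) = 0.863 m/s.

v ≈ 0.863 m/s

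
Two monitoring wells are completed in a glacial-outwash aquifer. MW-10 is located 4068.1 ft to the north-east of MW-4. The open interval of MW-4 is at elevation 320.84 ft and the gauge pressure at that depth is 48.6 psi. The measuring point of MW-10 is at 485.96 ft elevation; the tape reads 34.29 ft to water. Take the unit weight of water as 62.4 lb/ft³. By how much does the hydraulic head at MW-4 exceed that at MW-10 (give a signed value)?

Δh ≈ -18.68 ft

Pressure head at MW-4: ψ = 144·P/γ = 144 × 48.6 / 62.4 = 112.15 ft.
Total head at MW-4: h = z + ψ = 320.84 + 112.15 = 432.99 ft.
Total head at MW-10: h = 485.96 − 34.29 = 451.67 ft.
Head difference: h(MW-4) − h(MW-10) = 432.99 − 451.67 = -18.68 ft.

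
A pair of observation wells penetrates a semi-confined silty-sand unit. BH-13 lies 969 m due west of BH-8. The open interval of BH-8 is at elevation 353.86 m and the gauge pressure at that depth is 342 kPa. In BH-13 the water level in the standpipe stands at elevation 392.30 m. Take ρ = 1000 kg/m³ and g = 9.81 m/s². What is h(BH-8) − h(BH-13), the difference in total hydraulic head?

Δh ≈ -3.58 m

Pressure head at BH-8: ψ = P/(ρg) = 342×1000 / (1000 × 9.81) = 34.86 m.
Total head at BH-8: h = z + ψ = 353.86 + 34.86 = 388.72 m.
Total head at BH-13: h = 392.30 m (water level in the piezometer is the total head).
Head difference: h(BH-8) − h(BH-13) = 388.72 − 392.30 = -3.58 m.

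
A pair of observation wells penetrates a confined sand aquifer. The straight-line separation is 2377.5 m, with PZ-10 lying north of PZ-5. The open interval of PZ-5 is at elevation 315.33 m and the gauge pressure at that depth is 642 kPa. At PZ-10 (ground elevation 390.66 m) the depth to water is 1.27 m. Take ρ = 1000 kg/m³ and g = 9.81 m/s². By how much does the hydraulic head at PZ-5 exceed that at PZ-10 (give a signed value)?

Δh ≈ -8.62 m

Pressure head at PZ-5: ψ = P/(ρg) = 642×1000 / (1000 × 9.81) = 65.44 m.
Total head at PZ-5: h = z + ψ = 315.33 + 65.44 = 380.77 m.
Total head at PZ-10: h = 390.66 − 1.27 = 389.39 m.
Head difference: h(PZ-5) − h(PZ-10) = 380.77 − 389.39 = -8.62 m.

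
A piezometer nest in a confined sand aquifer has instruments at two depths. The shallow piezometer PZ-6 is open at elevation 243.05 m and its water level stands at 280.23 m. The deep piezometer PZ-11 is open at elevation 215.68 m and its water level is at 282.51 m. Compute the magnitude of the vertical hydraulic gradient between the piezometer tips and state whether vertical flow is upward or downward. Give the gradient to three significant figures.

Total head at PZ-6: h = 280.23 m (water level in the standpipe).
Total head at PZ-11: h = 282.51 m.
Δh = h(PZ-6) − h(PZ-11) = 280.23 − 282.51 = -2.28 m.
Vertical separation Δz = 243.05 − 215.68 = 27.37 m.
|i_v| = |Δh| / Δz = 2.28 / 27.37 = 0.0833.
Head is higher in the deep piezometer, so vertical flow is upward (discharge condition).

|i_v| ≈ 0.0833; vertical flow is upward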